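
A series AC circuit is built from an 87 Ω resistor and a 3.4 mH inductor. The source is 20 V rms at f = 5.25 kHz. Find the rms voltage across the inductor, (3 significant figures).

15.8 V

ω = 2πf = 32990 rad/s
X_L = ωL = 112 Ω
Z = 87.0 + j112 Ω
|Z| = √(87.0² + 112²) = 142 Ω
I = V/|Z| = 141 mA
V_L = I·|Z_L| = 0.141 × 112 = 15.8 V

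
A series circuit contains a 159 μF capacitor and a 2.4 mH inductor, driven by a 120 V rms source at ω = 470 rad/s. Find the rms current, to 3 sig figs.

9.79 A

X_L = ωL = 1.13 Ω
X_C = 1/(ωC) = 13.4 Ω
Net reactance X = X_L − X_C = -12.3 Ω
Z = − j12.3 Ω
|Z| = √(0² + 12.3²) = 12.3 Ω
I = V/|Z| = 120/12.3 = 9.79 A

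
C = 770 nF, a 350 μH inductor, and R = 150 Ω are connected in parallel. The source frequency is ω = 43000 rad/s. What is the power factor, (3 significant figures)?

X_L = ωL = 15.1 Ω
X_C = 1/(ωC) = 30.2 Ω
Parallel: admittances add. Y = 1/R + 1/(jωL) + jωC
Y = (0.00667 − j0.0333) S
|Y| = 0.0340 S → |Z| = 1/|Y| = 29.4 Ω, ∠Z = −∠Y = 78.7°
cos φ = cos(78.7°) = 0.196

0.196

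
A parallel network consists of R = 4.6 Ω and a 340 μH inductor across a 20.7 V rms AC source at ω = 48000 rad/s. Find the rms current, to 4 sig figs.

X_L = ωL = 16.32 Ω
Parallel: admittances add. Y = 1/R + 1/(jωL)
Y = (0.2174 − j0.06127) S
|Y| = 0.2259 S → |Z| = 1/|Y| = 4.427 Ω, ∠Z = −∠Y = 15.74°
I = V/|Z| = 20.7/4.427 = 4.675 A

4.675 A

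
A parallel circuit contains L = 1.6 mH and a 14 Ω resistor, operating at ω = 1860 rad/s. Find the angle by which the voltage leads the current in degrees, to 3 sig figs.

X_L = ωL = 2.98 Ω
Parallel: admittances add. Y = 1/R + 1/(jωL)
Y = (0.0714 − j0.336) S
|Y| = 0.344 S → |Z| = 1/|Y| = 2.91 Ω, ∠Z = −∠Y = 78.0°

78.0°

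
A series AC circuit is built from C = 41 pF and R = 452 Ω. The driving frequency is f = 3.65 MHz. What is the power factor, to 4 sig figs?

0.3911

ω = 2πf = 2.293e+07 rad/s
X_C = 1/(ωC) = 1064 Ω
Z = 452.0 − j1064 Ω
|Z| = √(452.0² + 1064²) = 1156 Ω
∠Z = arctan(-1064/452.0) = -66.97°
cos φ = cos(-66.97°) = 0.3911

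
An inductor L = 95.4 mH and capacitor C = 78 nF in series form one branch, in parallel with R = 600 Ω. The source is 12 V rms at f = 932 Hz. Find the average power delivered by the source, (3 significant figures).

ω = 2πf = 5856 rad/s
X_L = ωL = 559 Ω
X_C = 1/(ωC) = 2190 Ω
Branch 1: Z₁ = R = 600 Ω
Branch 2 (series LC): Z₂ = j(X_L − X_C) = −j1630 Ω
Parallel: Z = Z₁Z₂/(Z₁+Z₂), |Z| = 563 Ω, ∠Z = -20.2°
I = V/|Z| = 21.3 mA
P = VI cos φ = 12 × 0.0213 × cos(-20.2°) = 240 mW

240 mW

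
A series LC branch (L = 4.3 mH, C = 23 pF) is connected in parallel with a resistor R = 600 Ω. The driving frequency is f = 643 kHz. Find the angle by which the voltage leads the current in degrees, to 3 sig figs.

ω = 2πf = 4.04e+06 rad/s
X_L = ωL = 17400 Ω
X_C = 1/(ωC) = 10800 Ω
Branch 1: Z₁ = R = 600 Ω
Branch 2 (series LC): Z₂ = j(X_L − X_C) = j6610 Ω
Parallel: Z = Z₁Z₂/(Z₁+Z₂), |Z| = 598 Ω, ∠Z = 5.19°

5.19°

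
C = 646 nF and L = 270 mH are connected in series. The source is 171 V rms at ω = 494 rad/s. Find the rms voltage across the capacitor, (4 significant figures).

X_L = ωL = 133.4 Ω
X_C = 1/(ωC) = 3134 Ω
Net reactance X = X_L − X_C = -3000 Ω
Z = − j3000 Ω
|Z| = √(0² + 3000²) = 3000 Ω
I = V/|Z| = 57.00 mA
V_C = I·|Z_C| = 0.05700 × 3134 = 178.6 V

178.6 V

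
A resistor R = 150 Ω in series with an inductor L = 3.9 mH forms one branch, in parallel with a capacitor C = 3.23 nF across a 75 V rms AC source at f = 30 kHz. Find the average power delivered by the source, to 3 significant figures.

1.50 W

ω = 2πf = 188500 rad/s
X_L = ωL = 735 Ω
X_C = 1/(ωC) = 1640 Ω
Branch 1 (R+jX_L): Z₁ = 150 + j735 Ω, |Z₁| = 750 Ω
Branch 2 (−jX_C): Z₂ = −j1640 Ω
Parallel: Z = Z₁Z₂/(Z₁+Z₂), |Z| = 1340 Ω, ∠Z = 69.1°
I = V/|Z| = 56.0 mA
P = VI cos φ = 75 × 0.0560 × cos(69.1°) = 1.50 W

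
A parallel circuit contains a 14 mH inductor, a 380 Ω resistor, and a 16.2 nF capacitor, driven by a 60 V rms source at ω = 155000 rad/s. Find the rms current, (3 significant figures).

X_L = ωL = 2170 Ω
X_C = 1/(ωC) = 398 Ω
Parallel: admittances add. Y = 1/R + 1/(jωL) + jωC
Y = (0.00263 + j0.00205) S
|Y| = 0.00334 S → |Z| = 1/|Y| = 300 Ω, ∠Z = −∠Y = -37.9°
I = V/|Z| = 60/300 = 200 mA

200 mA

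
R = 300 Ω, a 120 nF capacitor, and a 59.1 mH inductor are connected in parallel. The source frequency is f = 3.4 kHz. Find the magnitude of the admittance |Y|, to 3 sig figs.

ω = 2πf = 21360 rad/s
X_L = ωL = 1260 Ω
X_C = 1/(ωC) = 390 Ω
Parallel: admittances add. Y = 1/R + 1/(jωL) + jωC
Y = (0.00333 + j0.00177) S
|Y| = 0.00377 S → |Z| = 1/|Y| = 265 Ω, ∠Z = −∠Y = -28.0°

3.77 mS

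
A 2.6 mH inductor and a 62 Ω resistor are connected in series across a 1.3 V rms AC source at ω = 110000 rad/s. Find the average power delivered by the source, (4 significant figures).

1.223 mW

X_L = ωL = 286.0 Ω
Z = 62.00 + j286.0 Ω
|Z| = √(62.00² + 286.0²) = 292.6 Ω
∠Z = arctan(286.0/62.00) = 77.77°
I = V/|Z| = 4.442 mA
P = VI cos φ = 1.3 × 0.004442 × cos(77.77°) = 1.223 mW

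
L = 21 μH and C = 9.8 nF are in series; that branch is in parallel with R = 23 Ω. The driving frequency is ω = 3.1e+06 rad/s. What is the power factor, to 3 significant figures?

X_L = ωL = 65.1 Ω
X_C = 1/(ωC) = 32.9 Ω
Branch 1: Z₁ = R = 23.0 Ω
Branch 2 (series LC): Z₂ = j(X_L − X_C) = j32.2 Ω
Parallel: Z = Z₁Z₂/(Z₁+Z₂), |Z| = 18.7 Ω, ∠Z = 35.6°
cos φ = cos(35.6°) = 0.814

0.814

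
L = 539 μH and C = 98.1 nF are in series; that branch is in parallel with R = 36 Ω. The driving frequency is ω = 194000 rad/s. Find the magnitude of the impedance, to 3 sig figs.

X_L = ωL = 105 Ω
X_C = 1/(ωC) = 52.5 Ω
Branch 1: Z₁ = R = 36.0 Ω
Branch 2 (series LC): Z₂ = j(X_L − X_C) = j52.0 Ω
Parallel: Z = Z₁Z₂/(Z₁+Z₂), |Z| = 29.6 Ω, ∠Z = 34.7°

29.6 Ω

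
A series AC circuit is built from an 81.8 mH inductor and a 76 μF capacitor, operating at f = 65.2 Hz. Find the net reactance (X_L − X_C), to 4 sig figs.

ω = 2πf = 409.7 rad/s
X_L = ωL = 33.51 Ω
X_C = 1/(ωC) = 32.12 Ω
X = 33.51 − 32.12 = 1.392 Ω

1.392 Ω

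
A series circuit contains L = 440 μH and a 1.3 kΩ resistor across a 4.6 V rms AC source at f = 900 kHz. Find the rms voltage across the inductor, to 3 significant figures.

4.08 V

ω = 2πf = 5.655e+06 rad/s
X_L = ωL = 2490 Ω
Z = 1300 + j2490 Ω
|Z| = √(1300² + 2490²) = 2810 Ω
I = V/|Z| = 1.64 mA
V_L = I·|Z_L| = 0.00164 × 2490 = 4.08 V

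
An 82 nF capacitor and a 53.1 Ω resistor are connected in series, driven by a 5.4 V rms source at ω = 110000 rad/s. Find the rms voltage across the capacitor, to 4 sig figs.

X_C = 1/(ωC) = 110.9 Ω
Z = 53.10 − j110.9 Ω
|Z| = √(53.10² + 110.9²) = 122.9 Ω
I = V/|Z| = 43.93 mA
V_C = I·|Z_C| = 0.04393 × 110.9 = 4.870 V

4.870 V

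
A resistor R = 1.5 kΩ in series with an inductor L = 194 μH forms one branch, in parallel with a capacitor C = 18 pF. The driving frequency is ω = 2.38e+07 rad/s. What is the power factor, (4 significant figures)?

0.2640

X_L = ωL = 4617 Ω
X_C = 1/(ωC) = 2334 Ω
Branch 1 (R+jX_L): Z₁ = 1500 + j4617 Ω, |Z₁| = 4855 Ω
Branch 2 (−jX_C): Z₂ = −j2334 Ω
Parallel: Z = Z₁Z₂/(Z₁+Z₂), |Z| = 4149 Ω, ∠Z = -74.69°
cos φ = cos(-74.69°) = 0.2640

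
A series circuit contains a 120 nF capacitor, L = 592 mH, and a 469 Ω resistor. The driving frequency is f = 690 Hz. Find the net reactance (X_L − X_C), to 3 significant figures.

ω = 2πf = 4335 rad/s
X_L = ωL = 2570 Ω
X_C = 1/(ωC) = 1920 Ω
X = 2570 − 1920 = 644 Ω

644 Ω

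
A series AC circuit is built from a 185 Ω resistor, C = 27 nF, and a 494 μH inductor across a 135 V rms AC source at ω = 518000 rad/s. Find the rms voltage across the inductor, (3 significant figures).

X_L = ωL = 256 Ω
X_C = 1/(ωC) = 71.5 Ω
Net reactance X = X_L − X_C = 184 Ω
Z = 185 + j184 Ω
|Z| = √(185² + 184²) = 261 Ω
I = V/|Z| = 517 mA
V_L = I·|Z_L| = 0.517 × 256 = 132 V

132 V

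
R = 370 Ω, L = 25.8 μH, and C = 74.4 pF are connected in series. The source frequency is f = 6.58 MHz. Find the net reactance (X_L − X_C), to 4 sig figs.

741.6 Ω

ω = 2πf = 4.134e+07 rad/s
X_L = ωL = 1067 Ω
X_C = 1/(ωC) = 325.1 Ω
X = 1067 − 325.1 = 741.6 Ω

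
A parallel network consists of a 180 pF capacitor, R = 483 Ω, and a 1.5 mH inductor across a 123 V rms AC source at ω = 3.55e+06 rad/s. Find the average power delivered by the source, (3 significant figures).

X_L = ωL = 5320 Ω
X_C = 1/(ωC) = 1560 Ω
Parallel: admittances add. Y = 1/R + 1/(jωL) + jωC
Y = (0.00207 + j0.000451) S
|Y| = 0.00212 S → |Z| = 1/|Y| = 472 Ω, ∠Z = −∠Y = -12.3°
I = V/|Z| = 261 mA
P = VI cos φ = 123 × 0.261 × cos(-12.3°) = 31.3 W

31.3 W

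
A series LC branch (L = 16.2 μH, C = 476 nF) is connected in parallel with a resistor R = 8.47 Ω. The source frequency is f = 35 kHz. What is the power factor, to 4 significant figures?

ω = 2πf = 219900 rad/s
X_L = ωL = 3.563 Ω
X_C = 1/(ωC) = 9.553 Ω
Branch 1: Z₁ = R = 8.470 Ω
Branch 2 (series LC): Z₂ = j(X_L − X_C) = −j5.991 Ω
Parallel: Z = Z₁Z₂/(Z₁+Z₂), |Z| = 4.891 Ω, ∠Z = -54.73°
cos φ = cos(-54.73°) = 0.5774

0.5774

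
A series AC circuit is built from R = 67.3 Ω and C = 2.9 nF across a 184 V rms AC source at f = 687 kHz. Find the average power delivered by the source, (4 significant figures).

ω = 2πf = 4.317e+06 rad/s
X_C = 1/(ωC) = 79.89 Ω
Z = 67.30 − j79.89 Ω
|Z| = √(67.30² + 79.89²) = 104.5 Ω
∠Z = arctan(-79.89/67.30) = -49.89°
I = V/|Z| = 1.762 A
P = VI cos φ = 184 × 1.762 × cos(-49.89°) = 208.8 W

208.8 W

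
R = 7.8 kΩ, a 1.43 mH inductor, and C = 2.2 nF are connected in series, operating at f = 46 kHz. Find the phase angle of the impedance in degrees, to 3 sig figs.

ω = 2πf = 289000 rad/s
X_L = ωL = 413 Ω
X_C = 1/(ωC) = 1570 Ω
Net reactance X = X_L − X_C = -1160 Ω
Z = 7800 − j1160 Ω
|Z| = √(7800² + 1160²) = 7890 Ω
∠Z = arctan(-1160/7800) = -8.45°

-8.45°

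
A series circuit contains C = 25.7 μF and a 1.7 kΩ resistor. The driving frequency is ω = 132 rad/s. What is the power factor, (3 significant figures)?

0.985

X_C = 1/(ωC) = 295 Ω
Z = 1700 − j295 Ω
|Z| = √(1700² + 295²) = 1730 Ω
∠Z = arctan(-295/1700) = -9.84°
cos φ = cos(-9.84°) = 0.985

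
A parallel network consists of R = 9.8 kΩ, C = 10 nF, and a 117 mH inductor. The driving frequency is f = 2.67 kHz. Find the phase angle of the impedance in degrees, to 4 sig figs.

ω = 2πf = 16780 rad/s
X_L = ωL = 1963 Ω
X_C = 1/(ωC) = 5961 Ω
Parallel: admittances add. Y = 1/R + 1/(jωL) + jωC
Y = (0.0001020 − j0.0003417) S
|Y| = 0.0003566 S → |Z| = 1/|Y| = 2804 Ω, ∠Z = −∠Y = 73.37°

73.37°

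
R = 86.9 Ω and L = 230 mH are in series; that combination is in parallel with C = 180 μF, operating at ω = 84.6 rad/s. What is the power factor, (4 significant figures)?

0.6511

X_L = ωL = 19.46 Ω
X_C = 1/(ωC) = 65.67 Ω
Branch 1 (R+jX_L): Z₁ = 86.90 + j19.46 Ω, |Z₁| = 89.05 Ω
Branch 2 (−jX_C): Z₂ = −j65.67 Ω
Parallel: Z = Z₁Z₂/(Z₁+Z₂), |Z| = 59.42 Ω, ∠Z = -49.38°
cos φ = cos(-49.38°) = 0.6511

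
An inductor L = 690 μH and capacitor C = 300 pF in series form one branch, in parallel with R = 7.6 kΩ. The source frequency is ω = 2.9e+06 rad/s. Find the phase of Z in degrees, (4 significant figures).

83.61°

X_L = ωL = 2001 Ω
X_C = 1/(ωC) = 1149 Ω
Branch 1: Z₁ = R = 7600 Ω
Branch 2 (series LC): Z₂ = j(X_L − X_C) = j851.6 Ω
Parallel: Z = Z₁Z₂/(Z₁+Z₂), |Z| = 846.3 Ω, ∠Z = 83.61°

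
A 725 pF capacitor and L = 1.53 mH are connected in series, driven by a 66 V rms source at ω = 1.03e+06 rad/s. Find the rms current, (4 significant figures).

X_L = ωL = 1576 Ω
X_C = 1/(ωC) = 1339 Ω
Net reactance X = X_L − X_C = 236.8 Ω
Z = j236.8 Ω
|Z| = √(0² + 236.8²) = 236.8 Ω
I = V/|Z| = 66/236.8 = 278.8 mA

278.8 mA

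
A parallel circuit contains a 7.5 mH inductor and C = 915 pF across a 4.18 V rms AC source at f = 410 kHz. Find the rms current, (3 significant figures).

ω = 2πf = 2.576e+06 rad/s
X_L = ωL = 19300 Ω
X_C = 1/(ωC) = 424 Ω
Parallel: admittances add. Y = 1/(jωL) + jωC
Y = (0 + j0.00231) S
|Y| = 0.00231 S → |Z| = 1/|Y| = 434 Ω, ∠Z = −∠Y = -90.0°
I = V/|Z| = 4.18/434 = 9.64 mA

9.64 mA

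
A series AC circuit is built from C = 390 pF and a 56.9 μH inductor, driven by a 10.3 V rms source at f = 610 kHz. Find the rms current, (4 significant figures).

ω = 2πf = 3.833e+06 rad/s
X_L = ωL = 218.1 Ω
X_C = 1/(ωC) = 669.0 Ω
Net reactance X = X_L − X_C = -450.9 Ω
Z = − j450.9 Ω
|Z| = √(0² + 450.9²) = 450.9 Ω
I = V/|Z| = 10.3/450.9 = 22.84 mA

22.84 mA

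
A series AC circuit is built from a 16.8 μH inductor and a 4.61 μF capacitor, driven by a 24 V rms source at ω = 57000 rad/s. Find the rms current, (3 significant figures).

8.43 A

X_L = ωL = 0.958 Ω
X_C = 1/(ωC) = 3.81 Ω
Net reactance X = X_L − X_C = -2.85 Ω
Z = − j2.85 Ω
|Z| = √(0² + 2.85²) = 2.85 Ω
I = V/|Z| = 24/2.85 = 8.43 A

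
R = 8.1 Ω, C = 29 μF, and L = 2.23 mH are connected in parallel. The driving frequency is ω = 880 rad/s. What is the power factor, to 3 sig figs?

0.247

X_L = ωL = 1.96 Ω
X_C = 1/(ωC) = 39.2 Ω
Parallel: admittances add. Y = 1/R + 1/(jωL) + jωC
Y = (0.123 − j0.484) S
|Y| = 0.500 S → |Z| = 1/|Y| = 2.00 Ω, ∠Z = −∠Y = 75.7°
cos φ = cos(75.7°) = 0.247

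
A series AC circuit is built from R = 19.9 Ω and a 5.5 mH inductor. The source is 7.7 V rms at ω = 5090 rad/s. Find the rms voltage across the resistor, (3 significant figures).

X_L = ωL = 28.0 Ω
Z = 19.9 + j28.0 Ω
|Z| = √(19.9² + 28.0²) = 34.3 Ω
I = V/|Z| = 224 mA
V_R = I·|Z_R| = 0.224 × 19.9 = 4.46 V

4.46 V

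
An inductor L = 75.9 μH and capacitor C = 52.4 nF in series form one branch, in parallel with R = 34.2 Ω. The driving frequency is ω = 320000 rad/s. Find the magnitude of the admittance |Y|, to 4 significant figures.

40.68 mS

X_L = ωL = 24.29 Ω
X_C = 1/(ωC) = 59.64 Ω
Branch 1: Z₁ = R = 34.20 Ω
Branch 2 (series LC): Z₂ = j(X_L − X_C) = −j35.35 Ω
Parallel: Z = Z₁Z₂/(Z₁+Z₂), |Z| = 24.58 Ω, ∠Z = -44.05°
|Y| = 1/|Z| = 40.68 mS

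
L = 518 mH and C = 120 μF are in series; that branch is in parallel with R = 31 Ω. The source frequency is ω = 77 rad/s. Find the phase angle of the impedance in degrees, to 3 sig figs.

X_L = ωL = 39.9 Ω
X_C = 1/(ωC) = 108 Ω
Branch 1: Z₁ = R = 31.0 Ω
Branch 2 (series LC): Z₂ = j(X_L − X_C) = −j68.3 Ω
Parallel: Z = Z₁Z₂/(Z₁+Z₂), |Z| = 28.2 Ω, ∠Z = -24.4°

-24.4°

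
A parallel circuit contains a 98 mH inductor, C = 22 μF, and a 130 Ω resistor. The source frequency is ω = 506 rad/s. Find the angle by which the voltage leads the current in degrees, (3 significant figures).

X_L = ωL = 49.6 Ω
X_C = 1/(ωC) = 89.8 Ω
Parallel: admittances add. Y = 1/R + 1/(jωL) + jωC
Y = (0.00769 − j0.00903) S
|Y| = 0.0119 S → |Z| = 1/|Y| = 84.3 Ω, ∠Z = −∠Y = 49.6°

49.6°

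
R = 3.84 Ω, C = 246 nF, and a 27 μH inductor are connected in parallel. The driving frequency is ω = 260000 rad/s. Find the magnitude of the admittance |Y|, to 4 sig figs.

X_L = ωL = 7.020 Ω
X_C = 1/(ωC) = 15.63 Ω
Parallel: admittances add. Y = 1/R + 1/(jωL) + jωC
Y = (0.2604 − j0.07849) S
|Y| = 0.2720 S → |Z| = 1/|Y| = 3.677 Ω, ∠Z = −∠Y = 16.77°

272.0 mS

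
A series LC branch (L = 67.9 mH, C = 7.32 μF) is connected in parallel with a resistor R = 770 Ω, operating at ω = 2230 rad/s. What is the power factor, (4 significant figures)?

X_L = ωL = 151.4 Ω
X_C = 1/(ωC) = 61.26 Ω
Branch 1: Z₁ = R = 770.0 Ω
Branch 2 (series LC): Z₂ = j(X_L − X_C) = j90.16 Ω
Parallel: Z = Z₁Z₂/(Z₁+Z₂), |Z| = 89.54 Ω, ∠Z = 83.32°
cos φ = cos(83.32°) = 0.1163

0.1163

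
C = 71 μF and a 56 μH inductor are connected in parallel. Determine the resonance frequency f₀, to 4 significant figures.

ω₀ = 1/√(LC) = 1/√(5.6e-05 × 7.1e-05) = 15860 rad/s
f₀ = ω₀/(2π) = 2.524 kHz

2.524 kHz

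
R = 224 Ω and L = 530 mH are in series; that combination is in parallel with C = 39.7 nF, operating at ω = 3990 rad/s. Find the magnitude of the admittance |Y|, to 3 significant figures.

X_L = ωL = 2110 Ω
X_C = 1/(ωC) = 6310 Ω
Branch 1 (R+jX_L): Z₁ = 224 + j2110 Ω, |Z₁| = 2130 Ω
Branch 2 (−jX_C): Z₂ = −j6310 Ω
Parallel: Z = Z₁Z₂/(Z₁+Z₂), |Z| = 3190 Ω, ∠Z = 80.9°
|Y| = 1/|Z| = 313 μS

313 μS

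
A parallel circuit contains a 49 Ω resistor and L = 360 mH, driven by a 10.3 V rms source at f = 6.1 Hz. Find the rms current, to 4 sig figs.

ω = 2πf = 38.33 rad/s
X_L = ωL = 13.80 Ω
Parallel: admittances add. Y = 1/R + 1/(jωL)
Y = (0.02041 − j0.07247) S
|Y| = 0.07529 S → |Z| = 1/|Y| = 13.28 Ω, ∠Z = −∠Y = 74.27°
I = V/|Z| = 10.3/13.28 = 775.5 mA

775.5 mA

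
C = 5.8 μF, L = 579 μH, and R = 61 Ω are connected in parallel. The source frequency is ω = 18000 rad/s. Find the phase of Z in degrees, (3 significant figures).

X_L = ωL = 10.4 Ω
X_C = 1/(ωC) = 9.58 Ω
Parallel: admittances add. Y = 1/R + 1/(jωL) + jωC
Y = (0.0164 + j0.00845) S
|Y| = 0.0184 S → |Z| = 1/|Y| = 54.2 Ω, ∠Z = −∠Y = -27.3°

-27.3°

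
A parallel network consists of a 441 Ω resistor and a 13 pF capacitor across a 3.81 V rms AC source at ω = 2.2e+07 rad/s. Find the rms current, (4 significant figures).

X_C = 1/(ωC) = 3497 Ω
Parallel: admittances add. Y = 1/R + jωC
Y = (0.002268 + j0.0002860) S
|Y| = 0.002286 S → |Z| = 1/|Y| = 437.5 Ω, ∠Z = −∠Y = -7.189°
I = V/|Z| = 3.81/437.5 = 8.708 mA

8.708 mA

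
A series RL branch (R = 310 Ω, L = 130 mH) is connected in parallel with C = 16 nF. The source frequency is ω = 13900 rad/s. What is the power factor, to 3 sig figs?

0.281

X_L = ωL = 1810 Ω
X_C = 1/(ωC) = 4500 Ω
Branch 1 (R+jX_L): Z₁ = 310 + j1810 Ω, |Z₁| = 1830 Ω
Branch 2 (−jX_C): Z₂ = −j4500 Ω
Parallel: Z = Z₁Z₂/(Z₁+Z₂), |Z| = 3050 Ω, ∠Z = 73.7°
cos φ = cos(73.7°) = 0.281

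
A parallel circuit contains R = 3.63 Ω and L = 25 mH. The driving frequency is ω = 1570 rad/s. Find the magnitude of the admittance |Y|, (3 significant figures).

277 mS

X_L = ωL = 39.2 Ω
Parallel: admittances add. Y = 1/R + 1/(jωL)
Y = (0.275 − j0.0255) S
|Y| = 0.277 S → |Z| = 1/|Y| = 3.61 Ω, ∠Z = −∠Y = 5.28°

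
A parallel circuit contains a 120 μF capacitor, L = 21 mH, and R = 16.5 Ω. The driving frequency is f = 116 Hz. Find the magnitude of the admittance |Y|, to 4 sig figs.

ω = 2πf = 728.8 rad/s
X_L = ωL = 15.31 Ω
X_C = 1/(ωC) = 11.43 Ω
Parallel: admittances add. Y = 1/R + 1/(jωL) + jωC
Y = (0.06061 + j0.02213) S
|Y| = 0.06452 S → |Z| = 1/|Y| = 15.50 Ω, ∠Z = −∠Y = -20.06°

64.52 mS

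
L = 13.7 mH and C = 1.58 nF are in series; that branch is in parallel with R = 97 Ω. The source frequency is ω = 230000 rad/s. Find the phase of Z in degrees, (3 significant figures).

X_L = ωL = 3150 Ω
X_C = 1/(ωC) = 2750 Ω
Branch 1: Z₁ = R = 97.0 Ω
Branch 2 (series LC): Z₂ = j(X_L − X_C) = j399 Ω
Parallel: Z = Z₁Z₂/(Z₁+Z₂), |Z| = 94.3 Ω, ∠Z = 13.7°

13.7°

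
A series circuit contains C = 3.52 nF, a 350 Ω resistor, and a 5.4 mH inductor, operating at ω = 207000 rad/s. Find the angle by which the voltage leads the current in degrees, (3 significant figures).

-36.0°

X_L = ωL = 1120 Ω
X_C = 1/(ωC) = 1370 Ω
Net reactance X = X_L − X_C = -255 Ω
Z = 350 − j255 Ω
|Z| = √(350² + 255²) = 433 Ω
∠Z = arctan(-255/350) = -36.0°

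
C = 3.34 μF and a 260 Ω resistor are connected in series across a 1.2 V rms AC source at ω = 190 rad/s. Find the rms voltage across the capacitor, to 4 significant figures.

X_C = 1/(ωC) = 1576 Ω
Z = 260.0 − j1576 Ω
|Z| = √(260.0² + 1576²) = 1597 Ω
I = V/|Z| = 751.4 μA
V_C = I·|Z_C| = 0.0007514 × 1576 = 1.184 V

1.184 V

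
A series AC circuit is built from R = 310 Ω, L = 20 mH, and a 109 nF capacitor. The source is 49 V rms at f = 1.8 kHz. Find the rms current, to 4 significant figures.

ω = 2πf = 11310 rad/s
X_L = ωL = 226.2 Ω
X_C = 1/(ωC) = 811.2 Ω
Net reactance X = X_L − X_C = -585.0 Ω
Z = 310.0 − j585.0 Ω
|Z| = √(310.0² + 585.0²) = 662.1 Ω
I = V/|Z| = 49/662.1 = 74.01 mA

74.01 mA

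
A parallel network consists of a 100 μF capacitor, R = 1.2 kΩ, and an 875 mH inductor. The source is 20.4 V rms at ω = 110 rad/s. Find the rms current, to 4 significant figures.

21.07 mA

X_L = ωL = 96.25 Ω
X_C = 1/(ωC) = 90.91 Ω
Parallel: admittances add. Y = 1/R + 1/(jωL) + jωC
Y = (0.0008333 + j0.0006104) S
|Y| = 0.001033 S → |Z| = 1/|Y| = 968.1 Ω, ∠Z = −∠Y = -36.22°
I = V/|Z| = 20.4/968.1 = 21.07 mA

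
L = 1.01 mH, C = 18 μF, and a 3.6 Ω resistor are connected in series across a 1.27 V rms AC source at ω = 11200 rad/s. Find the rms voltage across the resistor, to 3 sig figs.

X_L = ωL = 11.3 Ω
X_C = 1/(ωC) = 4.96 Ω
Net reactance X = X_L − X_C = 6.35 Ω
Z = 3.60 + j6.35 Ω
|Z| = √(3.60² + 6.35²) = 7.30 Ω
I = V/|Z| = 174 mA
V_R = I·|Z_R| = 0.174 × 3.60 = 0.626 V

0.626 V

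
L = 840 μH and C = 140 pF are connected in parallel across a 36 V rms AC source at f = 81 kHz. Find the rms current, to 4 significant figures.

ω = 2πf = 508900 rad/s
X_L = ωL = 427.5 Ω
X_C = 1/(ωC) = 14030 Ω
Parallel: admittances add. Y = 1/(jωL) + jωC
Y = (0 − j0.002268) S
|Y| = 0.002268 S → |Z| = 1/|Y| = 440.9 Ω, ∠Z = −∠Y = 90.00°
I = V/|Z| = 36/440.9 = 81.64 mA

81.64 mA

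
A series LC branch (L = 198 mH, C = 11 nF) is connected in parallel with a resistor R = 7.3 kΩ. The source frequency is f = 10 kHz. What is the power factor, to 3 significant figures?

0.833

ω = 2πf = 62830 rad/s
X_L = ωL = 12400 Ω
X_C = 1/(ωC) = 1450 Ω
Branch 1: Z₁ = R = 7300 Ω
Branch 2 (series LC): Z₂ = j(X_L − X_C) = j11000 Ω
Parallel: Z = Z₁Z₂/(Z₁+Z₂), |Z| = 6080 Ω, ∠Z = 33.6°
cos φ = cos(33.6°) = 0.833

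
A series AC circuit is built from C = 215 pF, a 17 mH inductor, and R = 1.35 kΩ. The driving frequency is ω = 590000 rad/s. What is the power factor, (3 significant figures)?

X_L = ωL = 10000 Ω
X_C = 1/(ωC) = 7880 Ω
Net reactance X = X_L − X_C = 2150 Ω
Z = 1350 + j2150 Ω
|Z| = √(1350² + 2150²) = 2540 Ω
∠Z = arctan(2150/1350) = 57.8°
cos φ = cos(57.8°) = 0.532

0.532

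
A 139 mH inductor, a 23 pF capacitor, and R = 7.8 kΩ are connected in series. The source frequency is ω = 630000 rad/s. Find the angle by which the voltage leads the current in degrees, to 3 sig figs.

67.2°

X_L = ωL = 87600 Ω
X_C = 1/(ωC) = 69000 Ω
Net reactance X = X_L − X_C = 18600 Ω
Z = 7800 + j18600 Ω
|Z| = √(7800² + 18600²) = 20100 Ω
∠Z = arctan(18600/7800) = 67.2°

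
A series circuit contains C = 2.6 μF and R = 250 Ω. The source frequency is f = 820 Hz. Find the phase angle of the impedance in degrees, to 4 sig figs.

ω = 2πf = 5152 rad/s
X_C = 1/(ωC) = 74.65 Ω
Z = 250.0 − j74.65 Ω
|Z| = √(250.0² + 74.65²) = 260.9 Ω
∠Z = arctan(-74.65/250.0) = -16.63°

-16.63°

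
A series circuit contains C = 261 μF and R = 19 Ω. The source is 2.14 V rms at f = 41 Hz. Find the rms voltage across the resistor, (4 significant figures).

ω = 2πf = 257.6 rad/s
X_C = 1/(ωC) = 14.87 Ω
Z = 19.00 − j14.87 Ω
|Z| = √(19.00² + 14.87²) = 24.13 Ω
I = V/|Z| = 88.69 mA
V_R = I·|Z_R| = 0.08869 × 19.00 = 1.685 V

1.685 V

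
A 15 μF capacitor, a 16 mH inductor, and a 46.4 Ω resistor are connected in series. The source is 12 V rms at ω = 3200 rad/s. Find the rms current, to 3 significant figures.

216 mA

X_L = ωL = 51.2 Ω
X_C = 1/(ωC) = 20.8 Ω
Net reactance X = X_L − X_C = 30.4 Ω
Z = 46.4 + j30.4 Ω
|Z| = √(46.4² + 30.4²) = 55.5 Ω
I = V/|Z| = 12/55.5 = 216 mA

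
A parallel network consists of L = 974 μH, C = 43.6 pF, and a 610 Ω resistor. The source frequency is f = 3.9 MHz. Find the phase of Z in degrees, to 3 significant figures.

ω = 2πf = 2.45e+07 rad/s
X_L = ωL = 23900 Ω
X_C = 1/(ωC) = 936 Ω
Parallel: admittances add. Y = 1/R + 1/(jωL) + jωC
Y = (0.00164 + j0.00103) S
|Y| = 0.00193 S → |Z| = 1/|Y| = 517 Ω, ∠Z = −∠Y = -32.1°

-32.1°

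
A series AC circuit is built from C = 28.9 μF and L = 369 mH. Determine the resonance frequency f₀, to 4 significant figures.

ω₀ = 1/√(LC) = 1/√(0.369 × 2.89e-05) = 306.2 rad/s
f₀ = ω₀/(2π) = 48.74 Hz

48.74 Hz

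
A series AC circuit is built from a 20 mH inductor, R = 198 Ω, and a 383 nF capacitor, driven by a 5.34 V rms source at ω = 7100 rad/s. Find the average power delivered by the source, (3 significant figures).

X_L = ωL = 142 Ω
X_C = 1/(ωC) = 368 Ω
Net reactance X = X_L − X_C = -226 Ω
Z = 198 − j226 Ω
|Z| = √(198² + 226²) = 300 Ω
∠Z = arctan(-226/198) = -48.7°
I = V/|Z| = 17.8 mA
P = VI cos φ = 5.34 × 0.0178 × cos(-48.7°) = 62.6 mW

62.6 mW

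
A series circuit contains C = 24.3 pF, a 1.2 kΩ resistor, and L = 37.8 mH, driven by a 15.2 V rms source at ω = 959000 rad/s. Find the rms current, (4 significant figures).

X_L = ωL = 36250 Ω
X_C = 1/(ωC) = 42910 Ω
Net reactance X = X_L − X_C = -6661 Ω
Z = 1200 − j6661 Ω
|Z| = √(1200² + 6661²) = 6769 Ω
I = V/|Z| = 15.2/6769 = 2.246 mA

2.246 mA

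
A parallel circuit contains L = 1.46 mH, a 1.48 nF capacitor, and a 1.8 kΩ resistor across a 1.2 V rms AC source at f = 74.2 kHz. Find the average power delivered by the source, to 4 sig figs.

800.0 μW

ω = 2πf = 466200 rad/s
X_L = ωL = 680.7 Ω
X_C = 1/(ωC) = 1449 Ω
Parallel: admittances add. Y = 1/R + 1/(jωL) + jωC
Y = (0.0005556 − j0.0007791) S
|Y| = 0.0009569 S → |Z| = 1/|Y| = 1045 Ω, ∠Z = −∠Y = 54.51°
I = V/|Z| = 1.148 mA
P = VI cos φ = 1.2 × 0.001148 × cos(54.51°) = 800.0 μW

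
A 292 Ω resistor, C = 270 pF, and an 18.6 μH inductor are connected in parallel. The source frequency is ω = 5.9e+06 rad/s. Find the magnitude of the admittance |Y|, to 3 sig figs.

8.26 mS

X_L = ωL = 110 Ω
X_C = 1/(ωC) = 628 Ω
Parallel: admittances add. Y = 1/R + 1/(jωL) + jωC
Y = (0.00342 − j0.00752) S
|Y| = 0.00826 S → |Z| = 1/|Y| = 121 Ω, ∠Z = −∠Y = 65.5°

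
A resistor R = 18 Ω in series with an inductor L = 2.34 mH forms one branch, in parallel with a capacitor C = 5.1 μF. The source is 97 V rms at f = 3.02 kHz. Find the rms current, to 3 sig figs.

7.55 A

ω = 2πf = 18980 rad/s
X_L = ωL = 44.4 Ω
X_C = 1/(ωC) = 10.3 Ω
Branch 1 (R+jX_L): Z₁ = 18.0 + j44.4 Ω, |Z₁| = 47.9 Ω
Branch 2 (−jX_C): Z₂ = −j10.3 Ω
Parallel: Z = Z₁Z₂/(Z₁+Z₂), |Z| = 12.8 Ω, ∠Z = -84.2°
I = V/|Z| = 97/12.8 = 7.55 A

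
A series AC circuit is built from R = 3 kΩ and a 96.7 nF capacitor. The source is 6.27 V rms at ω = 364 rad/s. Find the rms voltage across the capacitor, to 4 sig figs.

6.235 V

X_C = 1/(ωC) = 28410 Ω
Z = 3000 − j28410 Ω
|Z| = √(3000² + 28410²) = 28570 Ω
I = V/|Z| = 219.5 μA
V_C = I·|Z_C| = 0.0002195 × 28410 = 6.235 V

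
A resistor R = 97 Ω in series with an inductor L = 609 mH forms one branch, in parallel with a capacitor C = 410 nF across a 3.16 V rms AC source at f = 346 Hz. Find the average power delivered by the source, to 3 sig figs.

ω = 2πf = 2174 rad/s
X_L = ωL = 1320 Ω
X_C = 1/(ωC) = 1120 Ω
Branch 1 (R+jX_L): Z₁ = 97.0 + j1320 Ω, |Z₁| = 1330 Ω
Branch 2 (−jX_C): Z₂ = −j1120 Ω
Parallel: Z = Z₁Z₂/(Z₁+Z₂), |Z| = 6650 Ω, ∠Z = -68.5°
I = V/|Z| = 476 μA
P = VI cos φ = 3.16 × 0.000476 × cos(-68.5°) = 550 μW

550 μW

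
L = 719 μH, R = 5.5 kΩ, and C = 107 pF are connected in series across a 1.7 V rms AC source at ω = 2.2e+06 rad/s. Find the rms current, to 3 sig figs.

X_L = ωL = 1580 Ω
X_C = 1/(ωC) = 4250 Ω
Net reactance X = X_L − X_C = -2670 Ω
Z = 5500 − j2670 Ω
|Z| = √(5500² + 2670²) = 6110 Ω
I = V/|Z| = 1.7/6110 = 278 μA

278 μA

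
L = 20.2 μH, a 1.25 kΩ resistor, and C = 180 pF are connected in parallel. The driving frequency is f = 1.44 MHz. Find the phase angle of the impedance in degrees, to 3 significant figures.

78.2°

ω = 2πf = 9.048e+06 rad/s
X_L = ωL = 183 Ω
X_C = 1/(ωC) = 614 Ω
Parallel: admittances add. Y = 1/R + 1/(jωL) + jωC
Y = (0.000800 − j0.00384) S
|Y| = 0.00393 S → |Z| = 1/|Y| = 255 Ω, ∠Z = −∠Y = 78.2°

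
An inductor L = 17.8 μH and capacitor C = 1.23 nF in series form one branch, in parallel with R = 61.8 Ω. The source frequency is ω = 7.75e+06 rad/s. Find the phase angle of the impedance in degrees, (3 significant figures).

X_L = ωL = 138 Ω
X_C = 1/(ωC) = 105 Ω
Branch 1: Z₁ = R = 61.8 Ω
Branch 2 (series LC): Z₂ = j(X_L − X_C) = j33.0 Ω
Parallel: Z = Z₁Z₂/(Z₁+Z₂), |Z| = 29.1 Ω, ∠Z = 61.9°

61.9°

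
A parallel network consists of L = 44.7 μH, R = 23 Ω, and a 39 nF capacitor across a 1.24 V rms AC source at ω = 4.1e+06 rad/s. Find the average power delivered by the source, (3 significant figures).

X_L = ωL = 183 Ω
X_C = 1/(ωC) = 6.25 Ω
Parallel: admittances add. Y = 1/R + 1/(jωL) + jωC
Y = (0.0435 + j0.154) S
|Y| = 0.160 S → |Z| = 1/|Y| = 6.23 Ω, ∠Z = −∠Y = -74.3°
I = V/|Z| = 199 mA
P = VI cos φ = 1.24 × 0.199 × cos(-74.3°) = 66.9 mW

66.9 mW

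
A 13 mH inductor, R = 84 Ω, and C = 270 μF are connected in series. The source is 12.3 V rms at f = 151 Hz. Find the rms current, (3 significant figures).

146 mA

ω = 2πf = 948.8 rad/s
X_L = ωL = 12.3 Ω
X_C = 1/(ωC) = 3.90 Ω
Net reactance X = X_L − X_C = 8.43 Ω
Z = 84.0 + j8.43 Ω
|Z| = √(84.0² + 8.43²) = 84.4 Ω
I = V/|Z| = 12.3/84.4 = 146 mA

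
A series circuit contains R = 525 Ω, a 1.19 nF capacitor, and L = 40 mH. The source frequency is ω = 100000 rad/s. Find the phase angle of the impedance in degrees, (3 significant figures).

-83.2°

X_L = ωL = 4000 Ω
X_C = 1/(ωC) = 8400 Ω
Net reactance X = X_L − X_C = -4400 Ω
Z = 525 − j4400 Ω
|Z| = √(525² + 4400²) = 4430 Ω
∠Z = arctan(-4400/525) = -83.2°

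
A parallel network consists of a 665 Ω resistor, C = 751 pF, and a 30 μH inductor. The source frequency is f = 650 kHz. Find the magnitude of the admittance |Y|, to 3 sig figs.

5.31 mS

ω = 2πf = 4.084e+06 rad/s
X_L = ωL = 123 Ω
X_C = 1/(ωC) = 326 Ω
Parallel: admittances add. Y = 1/R + 1/(jωL) + jωC
Y = (0.00150 − j0.00509) S
|Y| = 0.00531 S → |Z| = 1/|Y| = 188 Ω, ∠Z = −∠Y = 73.6°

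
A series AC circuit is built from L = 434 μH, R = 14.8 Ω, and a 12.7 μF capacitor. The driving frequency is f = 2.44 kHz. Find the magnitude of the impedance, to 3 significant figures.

ω = 2πf = 15330 rad/s
X_L = ωL = 6.65 Ω
X_C = 1/(ωC) = 5.14 Ω
Net reactance X = X_L − X_C = 1.52 Ω
Z = 14.8 + j1.52 Ω
|Z| = √(14.8² + 1.52²) = 14.9 Ω

14.9 Ω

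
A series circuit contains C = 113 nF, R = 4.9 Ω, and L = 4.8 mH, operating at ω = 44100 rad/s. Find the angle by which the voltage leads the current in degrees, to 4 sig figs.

66.01°

X_L = ωL = 211.7 Ω
X_C = 1/(ωC) = 200.7 Ω
Net reactance X = X_L − X_C = 11.01 Ω
Z = 4.900 + j11.01 Ω
|Z| = √(4.900² + 11.01²) = 12.05 Ω
∠Z = arctan(11.01/4.900) = 66.01°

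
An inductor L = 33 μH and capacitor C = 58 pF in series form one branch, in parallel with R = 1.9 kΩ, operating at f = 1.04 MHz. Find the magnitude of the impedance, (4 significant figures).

1495 Ω

ω = 2πf = 6.535e+06 rad/s
X_L = ωL = 215.6 Ω
X_C = 1/(ωC) = 2639 Ω
Branch 1: Z₁ = R = 1900 Ω
Branch 2 (series LC): Z₂ = j(X_L − X_C) = −j2423 Ω
Parallel: Z = Z₁Z₂/(Z₁+Z₂), |Z| = 1495 Ω, ∠Z = -38.10°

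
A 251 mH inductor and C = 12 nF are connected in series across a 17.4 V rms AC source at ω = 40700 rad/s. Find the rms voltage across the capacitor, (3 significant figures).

X_L = ωL = 10200 Ω
X_C = 1/(ωC) = 2050 Ω
Net reactance X = X_L − X_C = 8170 Ω
Z = j8170 Ω
|Z| = √(0² + 8170²) = 8170 Ω
I = V/|Z| = 2.13 mA
V_C = I·|Z_C| = 0.00213 × 2050 = 4.36 V

4.36 V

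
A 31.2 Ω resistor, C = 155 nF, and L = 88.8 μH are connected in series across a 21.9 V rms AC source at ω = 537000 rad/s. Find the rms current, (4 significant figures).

X_L = ωL = 47.69 Ω
X_C = 1/(ωC) = 12.01 Ω
Net reactance X = X_L − X_C = 35.67 Ω
Z = 31.20 + j35.67 Ω
|Z| = √(31.20² + 35.67²) = 47.39 Ω
I = V/|Z| = 21.9/47.39 = 462.1 mA

462.1 mA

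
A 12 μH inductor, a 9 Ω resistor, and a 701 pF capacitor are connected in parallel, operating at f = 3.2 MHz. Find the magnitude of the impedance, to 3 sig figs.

ω = 2πf = 2.011e+07 rad/s
X_L = ωL = 241 Ω
X_C = 1/(ωC) = 70.9 Ω
Parallel: admittances add. Y = 1/R + 1/(jωL) + jωC
Y = (0.111 + j0.00995) S
|Y| = 0.112 S → |Z| = 1/|Y| = 8.96 Ω, ∠Z = −∠Y = -5.12°

8.96 Ω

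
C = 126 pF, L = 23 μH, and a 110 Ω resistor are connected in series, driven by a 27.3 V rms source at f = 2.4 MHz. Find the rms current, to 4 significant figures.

129.7 mA

ω = 2πf = 1.508e+07 rad/s
X_L = ωL = 346.8 Ω
X_C = 1/(ωC) = 526.3 Ω
Net reactance X = X_L − X_C = -179.5 Ω
Z = 110.0 − j179.5 Ω
|Z| = √(110.0² + 179.5²) = 210.5 Ω
I = V/|Z| = 27.3/210.5 = 129.7 mA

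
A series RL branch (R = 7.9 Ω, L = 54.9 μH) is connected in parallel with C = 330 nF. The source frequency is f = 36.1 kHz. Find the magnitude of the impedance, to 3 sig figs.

ω = 2πf = 226800 rad/s
X_L = ωL = 12.5 Ω
X_C = 1/(ωC) = 13.4 Ω
Branch 1 (R+jX_L): Z₁ = 7.90 + j12.5 Ω, |Z₁| = 14.7 Ω
Branch 2 (−jX_C): Z₂ = −j13.4 Ω
Parallel: Z = Z₁Z₂/(Z₁+Z₂), |Z| = 24.8 Ω, ∠Z = -25.8°

24.8 Ω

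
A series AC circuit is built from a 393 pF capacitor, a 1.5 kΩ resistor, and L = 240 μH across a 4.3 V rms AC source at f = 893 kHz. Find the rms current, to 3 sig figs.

ω = 2πf = 5.611e+06 rad/s
X_L = ωL = 1350 Ω
X_C = 1/(ωC) = 453 Ω
Net reactance X = X_L − X_C = 893 Ω
Z = 1500 + j893 Ω
|Z| = √(1500² + 893²) = 1750 Ω
I = V/|Z| = 4.3/1750 = 2.46 mA

2.46 mA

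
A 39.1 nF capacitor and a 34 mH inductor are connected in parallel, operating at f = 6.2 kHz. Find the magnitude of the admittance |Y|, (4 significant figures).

768.2 μS

ω = 2πf = 38960 rad/s
X_L = ωL = 1324 Ω
X_C = 1/(ωC) = 656.5 Ω
Parallel: admittances add. Y = 1/(jωL) + jωC
Y = (0 + j0.0007682) S
|Y| = 0.0007682 S → |Z| = 1/|Y| = 1302 Ω, ∠Z = −∠Y = -90.00°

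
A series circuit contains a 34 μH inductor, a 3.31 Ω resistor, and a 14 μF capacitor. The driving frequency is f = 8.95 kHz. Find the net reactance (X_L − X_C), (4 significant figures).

0.6418 Ω

ω = 2πf = 56230 rad/s
X_L = ωL = 1.912 Ω
X_C = 1/(ωC) = 1.270 Ω
X = 1.912 − 1.270 = 0.6418 Ω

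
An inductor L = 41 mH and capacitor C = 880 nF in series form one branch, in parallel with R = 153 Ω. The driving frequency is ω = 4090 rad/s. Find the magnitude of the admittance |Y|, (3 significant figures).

11.2 mS

X_L = ωL = 168 Ω
X_C = 1/(ωC) = 278 Ω
Branch 1: Z₁ = R = 153 Ω
Branch 2 (series LC): Z₂ = j(X_L − X_C) = −j110 Ω
Parallel: Z = Z₁Z₂/(Z₁+Z₂), |Z| = 89.4 Ω, ∠Z = -54.2°
|Y| = 1/|Z| = 11.2 mS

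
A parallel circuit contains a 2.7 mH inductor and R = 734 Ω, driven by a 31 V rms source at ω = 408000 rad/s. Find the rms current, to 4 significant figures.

X_L = ωL = 1102 Ω
Parallel: admittances add. Y = 1/R + 1/(jωL)
Y = (0.001362 − j0.0009078) S
|Y| = 0.001637 S → |Z| = 1/|Y| = 610.8 Ω, ∠Z = −∠Y = 33.68°
I = V/|Z| = 31/610.8 = 50.75 mA

50.75 mA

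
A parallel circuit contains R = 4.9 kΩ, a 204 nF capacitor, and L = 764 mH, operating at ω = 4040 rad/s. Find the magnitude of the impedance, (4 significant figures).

1851 Ω

X_L = ωL = 3087 Ω
X_C = 1/(ωC) = 1213 Ω
Parallel: admittances add. Y = 1/R + 1/(jωL) + jωC
Y = (0.0002041 + j0.0005002) S
|Y| = 0.0005402 S → |Z| = 1/|Y| = 1851 Ω, ∠Z = −∠Y = -67.80°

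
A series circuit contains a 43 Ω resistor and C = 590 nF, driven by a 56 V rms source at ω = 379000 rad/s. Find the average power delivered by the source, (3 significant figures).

72.1 W

X_C = 1/(ωC) = 4.47 Ω
Z = 43.0 − j4.47 Ω
|Z| = √(43.0² + 4.47²) = 43.2 Ω
∠Z = arctan(-4.47/43.0) = -5.94°
I = V/|Z| = 1.30 A
P = VI cos φ = 56 × 1.30 × cos(-5.94°) = 72.1 W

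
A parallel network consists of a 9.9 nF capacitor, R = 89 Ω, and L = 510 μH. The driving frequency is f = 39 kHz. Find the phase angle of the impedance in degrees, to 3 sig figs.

26.4°

ω = 2πf = 245000 rad/s
X_L = ωL = 125 Ω
X_C = 1/(ωC) = 412 Ω
Parallel: admittances add. Y = 1/R + 1/(jωL) + jωC
Y = (0.0112 − j0.00558) S
|Y| = 0.0125 S → |Z| = 1/|Y| = 79.7 Ω, ∠Z = −∠Y = 26.4°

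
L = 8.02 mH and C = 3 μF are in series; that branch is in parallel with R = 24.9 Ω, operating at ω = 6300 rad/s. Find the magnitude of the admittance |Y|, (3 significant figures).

421 mS

X_L = ωL = 50.5 Ω
X_C = 1/(ωC) = 52.9 Ω
Branch 1: Z₁ = R = 24.9 Ω
Branch 2 (series LC): Z₂ = j(X_L − X_C) = −j2.38 Ω
Parallel: Z = Z₁Z₂/(Z₁+Z₂), |Z| = 2.37 Ω, ∠Z = -84.5°
|Y| = 1/|Z| = 421 mS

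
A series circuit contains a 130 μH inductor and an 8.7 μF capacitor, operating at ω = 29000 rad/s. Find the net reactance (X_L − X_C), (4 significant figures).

X_L = ωL = 3.770 Ω
X_C = 1/(ωC) = 3.964 Ω
X = 3.770 − 3.964 = -0.1935 Ω

-0.1935 Ω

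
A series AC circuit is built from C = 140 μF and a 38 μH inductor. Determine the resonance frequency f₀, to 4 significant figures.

2.182 kHz

ω₀ = 1/√(LC) = 1/√(3.8e-05 × 0.00014) = 13710 rad/s
f₀ = ω₀/(2π) = 2.182 kHz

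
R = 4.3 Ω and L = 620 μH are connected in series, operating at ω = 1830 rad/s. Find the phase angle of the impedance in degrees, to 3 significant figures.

X_L = ωL = 1.13 Ω
Z = 4.30 + j1.13 Ω
|Z| = √(4.30² + 1.13²) = 4.45 Ω
∠Z = arctan(1.13/4.30) = 14.8°

14.8°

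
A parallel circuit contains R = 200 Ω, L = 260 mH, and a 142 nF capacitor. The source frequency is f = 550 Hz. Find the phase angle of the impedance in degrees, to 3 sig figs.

ω = 2πf = 3456 rad/s
X_L = ωL = 898 Ω
X_C = 1/(ωC) = 2040 Ω
Parallel: admittances add. Y = 1/R + 1/(jωL) + jωC
Y = (0.00500 − j0.000622) S
|Y| = 0.00504 S → |Z| = 1/|Y| = 198 Ω, ∠Z = −∠Y = 7.09°

7.09°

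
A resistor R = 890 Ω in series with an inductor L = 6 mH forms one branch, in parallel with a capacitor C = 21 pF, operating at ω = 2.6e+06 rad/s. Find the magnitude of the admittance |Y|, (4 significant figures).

X_L = ωL = 15600 Ω
X_C = 1/(ωC) = 18320 Ω
Branch 1 (R+jX_L): Z₁ = 890.0 + j15600 Ω, |Z₁| = 15630 Ω
Branch 2 (−jX_C): Z₂ = −j18320 Ω
Parallel: Z = Z₁Z₂/(Z₁+Z₂), |Z| = 100200 Ω, ∠Z = 68.59°
|Y| = 1/|Z| = 9.984 μS

9.984 μS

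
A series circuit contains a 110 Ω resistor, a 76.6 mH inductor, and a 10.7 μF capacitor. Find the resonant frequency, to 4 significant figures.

ω₀ = 1/√(LC) = 1/√(0.0766 × 1.07e-05) = 1105 rad/s
f₀ = ω₀/(2π) = 175.8 Hz

175.8 Hz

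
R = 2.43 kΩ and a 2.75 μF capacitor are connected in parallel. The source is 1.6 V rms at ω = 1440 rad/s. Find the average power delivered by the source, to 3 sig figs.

X_C = 1/(ωC) = 253 Ω
Parallel: admittances add. Y = 1/R + jωC
Y = (0.000412 + j0.00396) S
|Y| = 0.00398 S → |Z| = 1/|Y| = 251 Ω, ∠Z = −∠Y = -84.1°
I = V/|Z| = 6.37 mA
P = VI cos φ = 1.6 × 0.00637 × cos(-84.1°) = 1.05 mW

1.05 mW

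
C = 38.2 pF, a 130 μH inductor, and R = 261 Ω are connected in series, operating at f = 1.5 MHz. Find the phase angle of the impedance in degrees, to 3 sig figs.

-80.5°

ω = 2πf = 9.425e+06 rad/s
X_L = ωL = 1230 Ω
X_C = 1/(ωC) = 2780 Ω
Net reactance X = X_L − X_C = -1550 Ω
Z = 261 − j1550 Ω
|Z| = √(261² + 1550²) = 1570 Ω
∠Z = arctan(-1550/261) = -80.5°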